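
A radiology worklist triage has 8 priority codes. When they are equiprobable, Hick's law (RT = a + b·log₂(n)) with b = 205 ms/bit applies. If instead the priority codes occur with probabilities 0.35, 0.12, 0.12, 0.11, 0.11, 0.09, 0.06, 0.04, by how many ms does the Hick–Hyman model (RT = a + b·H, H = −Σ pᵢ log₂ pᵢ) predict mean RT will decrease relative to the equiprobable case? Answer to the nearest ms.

Equiprobable entropy H₀ = log₂ 8 = 3.0000 bits.
Skewed entropy H = −Σ pᵢ log₂ pᵢ = 2.7068 bits.
ΔRT = b·(H₀ − H) = 205 × 0.2932 = 60.12 ms.

60 ms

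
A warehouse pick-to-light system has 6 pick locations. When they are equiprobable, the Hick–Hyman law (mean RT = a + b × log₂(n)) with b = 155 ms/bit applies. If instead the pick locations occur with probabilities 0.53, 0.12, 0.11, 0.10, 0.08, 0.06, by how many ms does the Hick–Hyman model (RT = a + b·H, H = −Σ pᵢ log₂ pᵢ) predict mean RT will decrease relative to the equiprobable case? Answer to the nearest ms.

The RT saving is b·ΔH. Equiprobable H₀ = log₂(6) = 2.5850 bits; with the given probabilities H = 2.0700 bits.
b·(H₀ − H) = 155 × (2.5850 − 2.0700) = 79.81 ms.

80 ms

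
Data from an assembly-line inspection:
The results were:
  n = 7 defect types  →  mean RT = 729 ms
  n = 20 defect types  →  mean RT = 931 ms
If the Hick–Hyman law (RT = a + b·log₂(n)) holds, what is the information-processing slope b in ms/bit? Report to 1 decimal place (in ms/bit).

133.4 ms/bit

Slope: b = (931 − 729) / (log₂ 20 − log₂ 7) = 202/1.5146 = 133.371 ms/bit.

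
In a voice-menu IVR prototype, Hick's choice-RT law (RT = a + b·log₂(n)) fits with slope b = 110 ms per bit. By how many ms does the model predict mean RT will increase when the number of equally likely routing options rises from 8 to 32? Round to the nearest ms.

220 ms

Only the slope matters, since a is common to both: ΔRT = b·log₂(n₂/n₁).
log₂(32) − log₂(8) = log₂(32/8) = log₂(4) = 2.
ΔRT = 110 × 2.0000 = 220.000 ms.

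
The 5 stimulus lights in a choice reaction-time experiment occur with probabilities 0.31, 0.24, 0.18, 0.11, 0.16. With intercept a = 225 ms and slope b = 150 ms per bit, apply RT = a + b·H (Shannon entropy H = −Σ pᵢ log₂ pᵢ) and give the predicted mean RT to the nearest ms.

560 ms

Entropy contributions −pᵢ log₂ pᵢ: 0.5238, 0.4941, 0.4453, 0.3503, 0.4230; sum H = 2.2365 bits.
RT = a + bH = 225 + 150·2.2365 = 560.48 ms.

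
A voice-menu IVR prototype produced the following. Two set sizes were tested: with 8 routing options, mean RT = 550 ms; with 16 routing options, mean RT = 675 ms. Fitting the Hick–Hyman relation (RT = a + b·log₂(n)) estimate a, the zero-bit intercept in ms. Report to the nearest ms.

175 ms

Slope: b = (675 − 550) / (log₂ 16 − log₂ 8) = 125/1.0000 = 125 ms/bit.
a = RT₁ − b·log₂ n₁ = 550 − 125 × 3 = 175.000 ms.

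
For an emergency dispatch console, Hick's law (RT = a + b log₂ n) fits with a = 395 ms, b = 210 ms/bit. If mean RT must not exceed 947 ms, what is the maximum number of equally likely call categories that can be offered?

6

Information budget: (947 − 395)/210 = 2.6286 bits, so n ≤ 2^2.6286 = 6.184 → at most 6.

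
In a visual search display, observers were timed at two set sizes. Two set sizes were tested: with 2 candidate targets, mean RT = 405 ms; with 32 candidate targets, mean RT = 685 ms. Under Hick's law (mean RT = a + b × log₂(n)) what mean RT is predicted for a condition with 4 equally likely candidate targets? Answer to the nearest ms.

With log₂ n on the abscissa the relation is linear; from the two conditions:
  b = (685 − 405) / (log₂ 32 − log₂ 2) = 280 / (5 − 1) = 70 ms/bit
  a = 405 − 70 × 1 = 335 ms
Then RT(4) = 335 + 70 × log₂ 4 = 335 + 70 × 2 ≈ 475.000 ms.

475 ms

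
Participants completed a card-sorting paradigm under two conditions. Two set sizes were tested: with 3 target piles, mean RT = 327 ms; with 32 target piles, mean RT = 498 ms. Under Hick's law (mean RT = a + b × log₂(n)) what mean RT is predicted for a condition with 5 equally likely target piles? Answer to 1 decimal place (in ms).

With log₂ n on the abscissa the relation is linear; from the two conditions:
  b = (498 − 327) / (log₂ 32 − log₂ 3) = 171 / (5 − 1.5850) = 50.073 ms/bit
  a = 327 − 50.073 × 1.5850 = 247.637 ms
Then RT(5) = 247.637 + 50.073 × log₂ 5 = 247.637 + 50.073 × 2.3219 ≈ 363.902 ms.

363.9 ms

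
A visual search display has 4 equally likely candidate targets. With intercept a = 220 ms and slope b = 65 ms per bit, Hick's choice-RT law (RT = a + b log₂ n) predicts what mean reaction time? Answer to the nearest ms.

log₂(4) = 2 bits, so RT = 220 + 65 × 2 ≈ 350.000 ms.

350 ms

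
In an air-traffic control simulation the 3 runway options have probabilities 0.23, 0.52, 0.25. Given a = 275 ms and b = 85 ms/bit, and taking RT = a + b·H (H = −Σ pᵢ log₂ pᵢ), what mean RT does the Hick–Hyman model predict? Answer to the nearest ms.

Entropy contributions −pᵢ log₂ pᵢ: 0.4877, 0.4906, 0.5000; sum H = 1.4782 bits.
RT = a + bH = 275 + 85·1.4782 = 400.65 ms.

401 ms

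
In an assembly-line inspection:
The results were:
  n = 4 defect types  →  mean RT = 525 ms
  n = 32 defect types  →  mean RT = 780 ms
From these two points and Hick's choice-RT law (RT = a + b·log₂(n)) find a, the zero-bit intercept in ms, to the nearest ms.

Slope: b = (780 − 525) / (log₂ 32 − log₂ 4) = 255/3.0000 = 85 ms/bit.
Intercept: a = 525 − 85·log₂(4) = 355.000 ms.

355 ms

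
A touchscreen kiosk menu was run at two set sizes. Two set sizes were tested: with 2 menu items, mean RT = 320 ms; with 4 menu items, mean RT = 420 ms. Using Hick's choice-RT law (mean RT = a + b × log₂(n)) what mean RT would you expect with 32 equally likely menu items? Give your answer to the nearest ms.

720 ms

With log₂ n on the abscissa the relation is linear; from the two conditions:
  b = (420 − 320) / (log₂ 4 − log₂ 2) = 100 / (2 − 1) = 100 ms/bit
  a = 320 − 100 × 1 = 220 ms
Then RT(32) = 220 + 100 × log₂ 32 = 220 + 100 × 5 ≈ 720.000 ms.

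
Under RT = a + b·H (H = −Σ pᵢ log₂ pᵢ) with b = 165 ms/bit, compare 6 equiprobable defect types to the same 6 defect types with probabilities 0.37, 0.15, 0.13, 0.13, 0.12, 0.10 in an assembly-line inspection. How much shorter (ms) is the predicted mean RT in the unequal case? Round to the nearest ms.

The RT saving is b·ΔH. Equiprobable H₀ = log₂(6) = 2.5850 bits; with the given probabilities H = 2.4058 bits.
b·(H₀ − H) = 165 × (2.5850 − 2.4058) = 29.56 ms.

30 ms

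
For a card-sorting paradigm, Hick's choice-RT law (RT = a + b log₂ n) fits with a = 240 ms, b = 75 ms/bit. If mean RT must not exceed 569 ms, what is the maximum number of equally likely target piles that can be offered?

Set 240 + 75·log₂ n ≤ 569 → log₂ n ≤ (569 − 240)/75 = 4.3867.
So n ≤ 2^4.3867 = 20.918; the largest integer n is 20.

20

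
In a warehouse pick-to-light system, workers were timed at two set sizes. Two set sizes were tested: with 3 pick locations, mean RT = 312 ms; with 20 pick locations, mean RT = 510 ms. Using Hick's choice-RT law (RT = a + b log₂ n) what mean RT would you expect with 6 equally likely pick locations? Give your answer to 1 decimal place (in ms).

384.3 ms

Solve the two-equation system in a and b:
  b = (510 − 312) / (log₂ 20 − log₂ 3) = 198 / (4.3219 − 1.5850) = 72.343 ms/bit
  a = 312 − 72.343 × 1.5850 = 197.339 ms
Then RT(6) = 197.339 + 72.343 × log₂ 6 = 197.339 + 72.343 × 2.5850 ≈ 384.343 ms.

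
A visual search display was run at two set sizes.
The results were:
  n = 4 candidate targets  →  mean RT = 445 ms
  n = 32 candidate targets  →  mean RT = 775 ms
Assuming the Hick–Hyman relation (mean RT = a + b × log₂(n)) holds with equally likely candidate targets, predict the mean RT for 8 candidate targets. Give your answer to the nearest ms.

RT is linear in log₂ n, so two points fix the line:
  b = (775 − 445) / (log₂ 32 − log₂ 4) = 330 / (5 − 2) = 110 ms/bit
  a = 445 − 110 × 2 = 225 ms
Then RT(8) = 225 + 110 × log₂ 8 = 225 + 110 × 3 ≈ 555.000 ms.

555 ms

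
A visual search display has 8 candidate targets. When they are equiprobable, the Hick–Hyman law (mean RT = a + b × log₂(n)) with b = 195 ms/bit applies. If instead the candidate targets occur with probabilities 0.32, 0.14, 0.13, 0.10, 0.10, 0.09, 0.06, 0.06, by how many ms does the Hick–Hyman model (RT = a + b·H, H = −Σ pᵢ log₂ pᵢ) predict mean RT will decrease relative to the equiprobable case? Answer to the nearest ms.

45 ms

The RT saving is b·ΔH. Equiprobable H₀ = log₂(8) = 3.0000 bits; with the given probabilities H = 2.7699 bits.
b·(H₀ − H) = 195 × (3.0000 − 2.7699) = 44.87 ms.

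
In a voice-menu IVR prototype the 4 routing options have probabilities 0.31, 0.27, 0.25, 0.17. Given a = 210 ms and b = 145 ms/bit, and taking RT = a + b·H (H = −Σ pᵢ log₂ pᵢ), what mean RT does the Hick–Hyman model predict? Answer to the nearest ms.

H = 0.31·log₂(1/0.31) + 0.27·log₂(1/0.27) + 0.25·log₂(1/0.25) + 0.17·log₂(1/0.17) = 1.9684 bits.
RT = 210 + 145 × 1.9684 = 495.42 ms.

495 ms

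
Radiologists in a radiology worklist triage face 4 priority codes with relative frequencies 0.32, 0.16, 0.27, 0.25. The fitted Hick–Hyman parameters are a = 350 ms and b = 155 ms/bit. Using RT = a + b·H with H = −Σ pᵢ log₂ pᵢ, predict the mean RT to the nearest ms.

654 ms

Entropy contributions −pᵢ log₂ pᵢ: 0.5260, 0.4230, 0.5100, 0.5000; sum H = 1.9591 bits.
RT = a + bH = 350 + 155·1.9591 = 653.66 ms.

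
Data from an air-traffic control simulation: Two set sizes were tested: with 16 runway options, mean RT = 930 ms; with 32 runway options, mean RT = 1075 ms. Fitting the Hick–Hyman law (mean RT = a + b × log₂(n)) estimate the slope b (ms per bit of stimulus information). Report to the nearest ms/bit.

b = (RT₂ − RT₁)/(log₂ n₂ − log₂ n₁) = (1075 − 930)/(5 − 4) = 145 ms/bit.

145 ms/bit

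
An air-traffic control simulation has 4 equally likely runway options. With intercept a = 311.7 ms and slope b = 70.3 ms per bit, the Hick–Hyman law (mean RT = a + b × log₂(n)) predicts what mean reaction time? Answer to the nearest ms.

log₂(4) = 2 bits, so RT = 311.7 + 70.3 × 2 ≈ 452.300 ms.

452 ms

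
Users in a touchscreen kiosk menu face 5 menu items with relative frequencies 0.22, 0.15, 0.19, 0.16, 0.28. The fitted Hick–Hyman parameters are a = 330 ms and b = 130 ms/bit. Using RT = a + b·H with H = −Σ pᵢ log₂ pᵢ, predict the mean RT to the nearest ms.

H = 0.22·log₂(1/0.22) + 0.15·log₂(1/0.15) + 0.19·log₂(1/0.19) + 0.16·log₂(1/0.16) + 0.28·log₂(1/0.28) = 2.2836 bits.
RT = 330 + 130 × 2.2836 = 626.87 ms.

627 ms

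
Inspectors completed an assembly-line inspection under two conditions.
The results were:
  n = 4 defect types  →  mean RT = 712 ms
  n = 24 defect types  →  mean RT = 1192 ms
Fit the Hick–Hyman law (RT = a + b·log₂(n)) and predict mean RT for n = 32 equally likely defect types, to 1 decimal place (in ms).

Solve the two-equation system in a and b:
  b = (1192 − 712) / (log₂ 24 − log₂ 4) = 480 / (4.5850 − 2) = 185.689 ms/bit
  a = 712 − 185.689 × 2 = 340.621 ms
Then RT(32) = 340.621 + 185.689 × log₂ 32 = 340.621 + 185.689 × 5 ≈ 1269.068 ms.

1269.1 ms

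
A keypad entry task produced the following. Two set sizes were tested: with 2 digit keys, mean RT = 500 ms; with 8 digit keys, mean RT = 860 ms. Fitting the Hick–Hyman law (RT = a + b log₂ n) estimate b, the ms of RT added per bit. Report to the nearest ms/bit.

The slope on a log₂ axis is (860 − 500) / (3 − 1) = 180 ms/bit.

180 ms/bit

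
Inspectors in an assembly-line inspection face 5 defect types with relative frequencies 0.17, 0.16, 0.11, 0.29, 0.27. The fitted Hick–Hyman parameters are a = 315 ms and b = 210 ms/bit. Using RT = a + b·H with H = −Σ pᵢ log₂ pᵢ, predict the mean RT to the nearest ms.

785 ms

Entropy contributions −pᵢ log₂ pᵢ: 0.4346, 0.4230, 0.3503, 0.5179, 0.5100; sum H = 2.2358 bits.
RT = a + bH = 315 + 210·2.2358 = 784.52 ms.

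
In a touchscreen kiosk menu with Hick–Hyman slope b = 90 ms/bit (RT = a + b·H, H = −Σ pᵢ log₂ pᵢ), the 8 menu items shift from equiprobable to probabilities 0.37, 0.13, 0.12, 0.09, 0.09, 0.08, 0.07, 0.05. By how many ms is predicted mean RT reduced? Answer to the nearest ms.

29 ms

The RT saving is b·ΔH. Equiprobable H₀ = log₂(8) = 3.0000 bits; with the given probabilities H = 2.6819 bits.
b·(H₀ − H) = 90 × (3.0000 − 2.6819) = 28.63 ms.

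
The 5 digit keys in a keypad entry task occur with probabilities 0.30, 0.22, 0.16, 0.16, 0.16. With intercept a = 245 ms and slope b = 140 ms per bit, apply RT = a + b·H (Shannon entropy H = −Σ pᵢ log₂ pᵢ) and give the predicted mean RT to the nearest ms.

H = 0.30·log₂(1/0.30) + 0.22·log₂(1/0.22) + 0.16·log₂(1/0.16) + 0.16·log₂(1/0.16) + 0.16·log₂(1/0.16) = 2.2707 bits.
RT = 245 + 140 × 2.2707 = 562.90 ms.

563 ms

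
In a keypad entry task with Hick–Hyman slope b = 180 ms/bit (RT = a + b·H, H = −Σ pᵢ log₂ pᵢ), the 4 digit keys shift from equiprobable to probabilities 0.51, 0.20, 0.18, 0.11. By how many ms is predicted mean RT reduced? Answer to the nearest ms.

44 ms

Equiprobable entropy H₀ = log₂ 4 = 2.0000 bits.
Skewed entropy H = −Σ pᵢ log₂ pᵢ = 1.7554 bits.
ΔRT = b·(H₀ − H) = 180 × 0.2446 = 44.03 ms.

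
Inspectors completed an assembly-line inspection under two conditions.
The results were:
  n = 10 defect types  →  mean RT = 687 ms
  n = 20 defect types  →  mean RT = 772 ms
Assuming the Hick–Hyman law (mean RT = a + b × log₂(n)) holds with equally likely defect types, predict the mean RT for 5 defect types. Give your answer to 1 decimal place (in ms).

602.0 ms

RT is linear in log₂ n, so two points fix the line:
  b = (772 − 687) / (log₂ 20 − log₂ 10) = 85 / (4.3219 − 3.3219) = 85.000 ms/bit
  a = 687 − 85.000 × 3.3219 = 404.636 ms
Then RT(5) = 404.636 + 85.000 × log₂ 5 = 404.636 + 85.000 × 2.3219 ≈ 602.000 ms.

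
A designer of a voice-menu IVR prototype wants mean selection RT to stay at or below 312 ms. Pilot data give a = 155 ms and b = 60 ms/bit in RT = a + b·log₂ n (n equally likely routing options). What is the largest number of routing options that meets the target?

6

60·log₂ n ≤ 312 − 155 = 157, giving log₂ n ≤ 2.6167 and n ≤ 6.133. The largest whole number is 6.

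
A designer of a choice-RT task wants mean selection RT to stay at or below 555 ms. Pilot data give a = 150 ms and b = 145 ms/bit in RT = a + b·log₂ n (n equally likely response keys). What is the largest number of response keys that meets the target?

Information budget: (555 − 150)/145 = 2.7931 bits, so n ≤ 2^2.7931 = 6.931 → at most 6.

6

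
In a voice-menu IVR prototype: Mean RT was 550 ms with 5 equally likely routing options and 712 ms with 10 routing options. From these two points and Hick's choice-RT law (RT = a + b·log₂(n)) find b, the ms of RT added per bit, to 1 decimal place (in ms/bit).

162.0 ms/bit

Slope: b = (712 − 550) / (log₂ 10 − log₂ 5) = 162/1.0000 = 162.000 ms/bit.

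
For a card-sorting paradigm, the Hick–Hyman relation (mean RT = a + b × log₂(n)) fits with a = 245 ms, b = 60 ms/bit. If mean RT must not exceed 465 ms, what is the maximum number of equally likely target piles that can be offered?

12

Information budget: (465 − 245)/60 = 3.6667 bits, so n ≤ 2^3.6667 = 12.699 → at most 12.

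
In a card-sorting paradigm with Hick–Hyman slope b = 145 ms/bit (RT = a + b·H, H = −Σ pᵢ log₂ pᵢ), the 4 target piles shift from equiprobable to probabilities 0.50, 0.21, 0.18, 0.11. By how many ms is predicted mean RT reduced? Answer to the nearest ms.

34 ms

Equiprobable entropy H₀ = log₂ 4 = 2.0000 bits.
Skewed entropy H = −Σ pᵢ log₂ pᵢ = 1.7684 bits.
ΔRT = b·(H₀ − H) = 145 × 0.2316 = 33.58 ms.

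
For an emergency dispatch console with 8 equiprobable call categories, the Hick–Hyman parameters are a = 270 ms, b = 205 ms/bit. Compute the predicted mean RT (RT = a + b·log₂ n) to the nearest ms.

log₂(8) = 3 bits, so RT = 270 + 205 × 3 ≈ 885.000 ms.

885 ms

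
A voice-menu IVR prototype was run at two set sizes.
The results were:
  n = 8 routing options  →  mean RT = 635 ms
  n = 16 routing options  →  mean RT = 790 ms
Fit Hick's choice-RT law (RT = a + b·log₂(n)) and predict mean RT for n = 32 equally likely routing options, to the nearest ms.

945 ms

With log₂ n on the abscissa the relation is linear; from the two conditions:
  b = (790 − 635) / (log₂ 16 − log₂ 8) = 155 / (4 − 3) = 155 ms/bit
  a = 635 − 155 × 3 = 170 ms
Then RT(32) = 170 + 155 × log₂ 32 = 170 + 155 × 5 ≈ 945.000 ms.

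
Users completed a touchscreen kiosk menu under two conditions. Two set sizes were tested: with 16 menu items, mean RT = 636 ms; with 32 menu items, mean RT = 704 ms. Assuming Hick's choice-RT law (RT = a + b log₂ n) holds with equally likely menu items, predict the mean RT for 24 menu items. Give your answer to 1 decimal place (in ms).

675.8 ms

Fit slope and intercept:
  b = (704 − 636) / (log₂ 32 − log₂ 16) = 68 / (5 − 4) = 68.000 ms/bit
  a = 636 − 68.000 × 4 = 364.000 ms
Then RT(24) = 364.000 + 68.000 × log₂ 24 = 364.000 + 68.000 × 4.5850 ≈ 675.777 ms.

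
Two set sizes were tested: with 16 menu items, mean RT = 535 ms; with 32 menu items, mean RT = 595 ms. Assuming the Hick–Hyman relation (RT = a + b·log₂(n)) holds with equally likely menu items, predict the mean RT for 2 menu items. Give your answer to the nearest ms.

355 ms

Fit slope and intercept:
  b = (595 − 535) / (log₂ 32 − log₂ 16) = 60 / (5 − 4) = 60 ms/bit
  a = 535 − 60 × 4 = 295 ms
Then RT(2) = 295 + 60 × log₂ 2 = 295 + 60 × 1 ≈ 355.000 ms.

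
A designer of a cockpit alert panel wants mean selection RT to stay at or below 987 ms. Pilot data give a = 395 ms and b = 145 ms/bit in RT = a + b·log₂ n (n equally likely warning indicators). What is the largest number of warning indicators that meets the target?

16

145·log₂ n ≤ 987 − 395 = 592, giving log₂ n ≤ 4.0828 and n ≤ 16.945. The largest whole number is 16.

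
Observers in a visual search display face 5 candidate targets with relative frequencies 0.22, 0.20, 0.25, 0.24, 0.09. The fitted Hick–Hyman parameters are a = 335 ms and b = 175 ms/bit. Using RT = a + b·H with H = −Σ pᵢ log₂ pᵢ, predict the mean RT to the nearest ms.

729 ms

H = 0.22·log₂(1/0.22) + 0.20·log₂(1/0.20) + 0.25·log₂(1/0.25) + 0.24·log₂(1/0.24) + 0.09·log₂(1/0.09) = 2.2517 bits.
RT = 335 + 175 × 2.2517 = 729.06 ms.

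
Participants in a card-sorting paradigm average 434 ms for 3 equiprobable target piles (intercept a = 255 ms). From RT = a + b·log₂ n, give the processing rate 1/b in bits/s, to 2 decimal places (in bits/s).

8.85 bits/s

b = (434 − 255)/log₂ 3 = 179/1.5850 = 112.936 ms per bit = 0.11294 s/bit; the reciprocal is 8.855 bits/s.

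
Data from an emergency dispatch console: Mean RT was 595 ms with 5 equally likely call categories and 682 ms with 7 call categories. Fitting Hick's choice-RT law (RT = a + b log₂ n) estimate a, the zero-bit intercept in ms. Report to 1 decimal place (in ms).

178.9 ms

b = (RT₂ − RT₁)/(log₂ n₂ − log₂ n₁) = (682 − 595)/(2.8074 − 2.3219) = 179.224 ms/bit.
Intercept: a = 595 − 179.224·log₂(5) = 178.855 ms.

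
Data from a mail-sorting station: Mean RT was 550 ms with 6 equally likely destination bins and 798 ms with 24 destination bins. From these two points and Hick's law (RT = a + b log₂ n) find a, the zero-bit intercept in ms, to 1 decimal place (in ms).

229.5 ms

b = (RT₂ − RT₁)/(log₂ n₂ − log₂ n₁) = (798 − 550)/(4.5850 − 2.5850) = 124.000 ms/bit.
a = RT₁ − b·log₂ n₁ = 550 − 124.000 × 2.5850 = 229.465 ms.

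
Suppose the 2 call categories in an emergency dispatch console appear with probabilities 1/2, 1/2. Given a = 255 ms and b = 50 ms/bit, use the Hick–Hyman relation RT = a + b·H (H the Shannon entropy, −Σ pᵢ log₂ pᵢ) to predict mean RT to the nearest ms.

H = −Σ pᵢ log₂ pᵢ = 0.5·1 + 0.5·1 = 1.000 bits.
RT = 255 + 50 × 1.000 = 305.00 ms.

305 ms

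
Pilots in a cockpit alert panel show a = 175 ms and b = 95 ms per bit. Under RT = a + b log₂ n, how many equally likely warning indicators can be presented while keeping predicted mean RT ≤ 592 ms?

Set 175 + 95·log₂ n ≤ 592 → log₂ n ≤ (592 − 175)/95 = 4.3895.
So n ≤ 2^4.3895 = 20.959; the largest integer n is 20.

20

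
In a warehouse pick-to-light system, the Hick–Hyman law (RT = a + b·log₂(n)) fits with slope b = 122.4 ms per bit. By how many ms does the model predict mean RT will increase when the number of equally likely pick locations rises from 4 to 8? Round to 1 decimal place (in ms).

Only the slope matters, since a is common to both: ΔRT = b·log₂(n₂/n₁).
log₂(8) − log₂(4) = log₂(8/4) = log₂(2) = 1.
ΔRT = 122.4 × 1.0000 = 122.400 ms.

122.4 ms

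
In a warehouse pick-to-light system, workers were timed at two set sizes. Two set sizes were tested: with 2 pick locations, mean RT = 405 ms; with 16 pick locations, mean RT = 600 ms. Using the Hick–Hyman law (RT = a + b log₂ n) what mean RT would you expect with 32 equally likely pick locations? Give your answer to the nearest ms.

RT is linear in log₂ n, so two points fix the line:
  b = (600 − 405) / (log₂ 16 − log₂ 2) = 195 / (4 − 1) = 65 ms/bit
  a = 405 − 65 × 1 = 340 ms
Then RT(32) = 340 + 65 × log₂ 32 = 340 + 65 × 5 ≈ 665.000 ms.

665 ms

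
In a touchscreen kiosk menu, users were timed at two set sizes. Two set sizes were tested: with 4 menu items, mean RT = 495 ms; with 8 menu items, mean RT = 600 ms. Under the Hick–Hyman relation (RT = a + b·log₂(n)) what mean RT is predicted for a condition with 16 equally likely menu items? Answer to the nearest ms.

705 ms

Fit slope and intercept:
  b = (600 − 495) / (log₂ 8 − log₂ 4) = 105 / (3 − 2) = 105 ms/bit
  a = 495 − 105 × 2 = 285 ms
Then RT(16) = 285 + 105 × log₂ 16 = 285 + 105 × 4 ≈ 705.000 ms.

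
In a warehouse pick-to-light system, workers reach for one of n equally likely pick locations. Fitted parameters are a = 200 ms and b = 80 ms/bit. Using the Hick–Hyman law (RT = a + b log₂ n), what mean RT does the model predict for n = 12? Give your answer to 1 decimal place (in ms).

486.8 ms

log₂(12) = 3.5850 bits, so RT = 200 + 80 × 3.5850 ≈ 486.797 ms.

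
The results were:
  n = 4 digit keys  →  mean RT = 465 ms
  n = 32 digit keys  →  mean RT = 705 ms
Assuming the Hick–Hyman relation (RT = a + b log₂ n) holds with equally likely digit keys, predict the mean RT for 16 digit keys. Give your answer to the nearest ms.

625 ms

Fit slope and intercept:
  b = (705 − 465) / (log₂ 32 − log₂ 4) = 240 / (5 − 2) = 80 ms/bit
  a = 465 − 80 × 2 = 305 ms
Then RT(16) = 305 + 80 × log₂ 16 = 305 + 80 × 4 ≈ 625.000 ms.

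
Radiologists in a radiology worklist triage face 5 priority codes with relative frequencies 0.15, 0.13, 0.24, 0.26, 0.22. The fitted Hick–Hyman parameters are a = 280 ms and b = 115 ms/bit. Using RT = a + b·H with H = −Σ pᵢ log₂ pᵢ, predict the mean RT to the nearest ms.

541 ms

H = 0.15·log₂(1/0.15) + 0.13·log₂(1/0.13) + 0.24·log₂(1/0.24) + 0.26·log₂(1/0.26) + 0.22·log₂(1/0.22) = 2.2732 bits.
RT = 280 + 115 × 2.2732 = 541.42 ms.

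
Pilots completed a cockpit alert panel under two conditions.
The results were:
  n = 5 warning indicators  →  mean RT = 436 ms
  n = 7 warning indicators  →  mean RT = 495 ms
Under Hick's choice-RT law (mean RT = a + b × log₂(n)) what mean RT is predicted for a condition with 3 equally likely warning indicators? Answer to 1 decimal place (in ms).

Fit slope and intercept:
  b = (495 − 436) / (log₂ 7 − log₂ 5) = 59 / (2.8074 − 2.3219) = 121.543 ms/bit
  a = 436 − 121.543 × 2.3219 = 153.787 ms
Then RT(3) = 153.787 + 121.543 × log₂ 3 = 153.787 + 121.543 × 1.5850 ≈ 346.427 ms.

346.4 ms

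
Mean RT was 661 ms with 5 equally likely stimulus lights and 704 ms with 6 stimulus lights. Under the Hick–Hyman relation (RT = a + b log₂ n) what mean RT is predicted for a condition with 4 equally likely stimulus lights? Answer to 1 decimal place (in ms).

608.4 ms

RT is linear in log₂ n, so two points fix the line:
  b = (704 − 661) / (log₂ 6 − log₂ 5) = 43 / (2.5850 − 2.3219) = 163.477 ms/bit
  a = 661 − 163.477 × 2.3219 = 281.419 ms
Then RT(4) = 281.419 + 163.477 × log₂ 4 = 281.419 + 163.477 × 2 ≈ 608.372 ms.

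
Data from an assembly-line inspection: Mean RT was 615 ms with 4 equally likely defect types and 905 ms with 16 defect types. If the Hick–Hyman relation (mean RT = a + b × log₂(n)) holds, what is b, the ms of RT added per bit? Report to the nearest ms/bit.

145 ms/bit

b = (RT₂ − RT₁)/(log₂ n₂ − log₂ n₁) = (905 − 615)/(4 − 2) = 145 ms/bit.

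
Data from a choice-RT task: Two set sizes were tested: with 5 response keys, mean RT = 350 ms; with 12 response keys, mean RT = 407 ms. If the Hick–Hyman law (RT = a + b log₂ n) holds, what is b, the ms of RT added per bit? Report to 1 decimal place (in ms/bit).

Slope: b = (407 − 350) / (log₂ 12 − log₂ 5) = 57/1.2630 = 45.129 ms/bit.

45.1 ms/bit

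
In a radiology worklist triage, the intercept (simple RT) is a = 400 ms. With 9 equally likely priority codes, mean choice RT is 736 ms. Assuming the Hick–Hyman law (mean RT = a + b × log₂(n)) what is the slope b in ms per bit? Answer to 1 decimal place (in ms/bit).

log₂(9) = 3.1699 bits.
b = (RT − a)/log₂ n = (736 − 400) / 3.1699 = 105.996 ms/bit.

106.0 ms/bit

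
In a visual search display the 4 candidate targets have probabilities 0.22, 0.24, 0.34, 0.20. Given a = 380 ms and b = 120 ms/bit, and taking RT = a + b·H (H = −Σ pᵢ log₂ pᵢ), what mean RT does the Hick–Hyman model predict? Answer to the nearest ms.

Entropy contributions −pᵢ log₂ pᵢ: 0.4806, 0.4941, 0.5292, 0.4644; sum H = 1.9683 bits.
RT = a + bH = 380 + 120·1.9683 = 616.19 ms.

616 ms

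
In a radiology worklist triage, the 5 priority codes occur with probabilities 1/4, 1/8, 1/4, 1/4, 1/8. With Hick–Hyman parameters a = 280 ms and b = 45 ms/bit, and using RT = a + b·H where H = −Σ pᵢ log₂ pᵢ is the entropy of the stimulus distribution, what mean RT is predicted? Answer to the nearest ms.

Each term −pᵢ log₂ pᵢ: 0.25·2 + 0.125·3 + 0.25·2 + 0.25·2 + 0.125·3; summed, H = 2.250 bits.
Mean RT = a + bH = 280 + 45·2.250 = 381.25 ms.

381 ms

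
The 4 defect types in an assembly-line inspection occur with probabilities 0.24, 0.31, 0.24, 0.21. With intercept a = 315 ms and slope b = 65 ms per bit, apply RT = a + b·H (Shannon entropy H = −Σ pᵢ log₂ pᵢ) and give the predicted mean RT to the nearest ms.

Entropy contributions −pᵢ log₂ pᵢ: 0.4941, 0.5238, 0.4941, 0.4728; sum H = 1.9849 bits.
RT = a + bH = 315 + 65·1.9849 = 444.02 ms.

444 ms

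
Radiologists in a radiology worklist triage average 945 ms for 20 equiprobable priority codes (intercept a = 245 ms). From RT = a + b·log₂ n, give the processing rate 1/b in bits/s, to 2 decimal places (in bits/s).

b = (945 − 245)/log₂ 20 = 700/4.3219 = 161.965 ms per bit = 0.16196 s/bit; the reciprocal is 6.174 bits/s.

6.17 bits/s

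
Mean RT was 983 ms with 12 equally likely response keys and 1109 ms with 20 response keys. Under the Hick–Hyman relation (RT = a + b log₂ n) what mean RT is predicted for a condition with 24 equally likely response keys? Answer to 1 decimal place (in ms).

Fit slope and intercept:
  b = (1109 − 983) / (log₂ 20 − log₂ 12) = 126 / (4.3219 − 3.5850) = 170.971 ms/bit
  a = 983 − 170.971 × 3.5850 = 370.074 ms
Then RT(24) = 370.074 + 170.971 × log₂ 24 = 370.074 + 170.971 × 4.5850 ≈ 1153.971 ms.

1154.0 ms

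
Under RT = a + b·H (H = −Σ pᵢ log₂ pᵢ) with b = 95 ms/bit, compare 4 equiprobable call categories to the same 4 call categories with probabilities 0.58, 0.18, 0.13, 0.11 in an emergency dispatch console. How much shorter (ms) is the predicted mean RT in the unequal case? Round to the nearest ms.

The RT saving is b·ΔH. Equiprobable H₀ = log₂(4) = 2.0000 bits; with the given probabilities H = 1.6340 bits.
b·(H₀ − H) = 95 × (2.0000 − 1.6340) = 34.77 ms.

35 ms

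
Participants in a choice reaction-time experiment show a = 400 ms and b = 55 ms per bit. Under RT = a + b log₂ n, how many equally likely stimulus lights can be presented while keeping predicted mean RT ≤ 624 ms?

55·log₂ n ≤ 624 − 400 = 224, giving log₂ n ≤ 4.0727 and n ≤ 16.827. The largest whole number is 16.

16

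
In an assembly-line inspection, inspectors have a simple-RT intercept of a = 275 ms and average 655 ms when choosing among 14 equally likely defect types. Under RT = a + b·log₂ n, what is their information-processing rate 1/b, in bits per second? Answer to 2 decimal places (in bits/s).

10.02 bits/s

Choice component = 655 − 275 = 380 ms over log₂(14) = 3.8074 bits.
b = 380 / 3.8074 = 99.807 ms/bit, so 1/b = 10.019 bits/s.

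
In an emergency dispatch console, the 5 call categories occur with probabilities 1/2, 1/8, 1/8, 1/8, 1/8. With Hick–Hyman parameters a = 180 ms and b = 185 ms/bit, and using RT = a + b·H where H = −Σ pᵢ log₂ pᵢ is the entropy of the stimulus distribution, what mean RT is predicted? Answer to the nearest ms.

550 ms

Each term −pᵢ log₂ pᵢ: 0.5·1 + 0.125·3 + 0.125·3 + 0.125·3 + 0.125·3; summed, H = 2.000 bits.
Mean RT = a + bH = 180 + 185·2.000 = 550.00 ms.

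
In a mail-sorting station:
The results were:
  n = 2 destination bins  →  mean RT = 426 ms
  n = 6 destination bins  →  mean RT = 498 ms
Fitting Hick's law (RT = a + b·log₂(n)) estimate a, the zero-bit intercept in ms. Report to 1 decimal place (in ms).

Slope: b = (498 − 426) / (log₂ 6 − log₂ 2) = 72/1.5850 = 45.427 ms/bit.
a = RT₁ − b·log₂ n₁ = 426 − 45.427 × 1 = 380.573 ms.

380.6 ms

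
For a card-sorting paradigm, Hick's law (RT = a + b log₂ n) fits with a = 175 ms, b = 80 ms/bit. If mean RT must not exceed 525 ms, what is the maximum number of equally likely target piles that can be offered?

20

80·log₂ n ≤ 525 − 175 = 350, giving log₂ n ≤ 4.3750 and n ≤ 20.749. The largest whole number is 20.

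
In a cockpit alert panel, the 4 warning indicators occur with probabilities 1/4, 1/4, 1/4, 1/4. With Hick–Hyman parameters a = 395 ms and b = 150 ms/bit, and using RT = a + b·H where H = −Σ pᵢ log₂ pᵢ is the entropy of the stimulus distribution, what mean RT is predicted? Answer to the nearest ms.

695 ms

H = −Σ pᵢ log₂ pᵢ = 0.25·2 + 0.25·2 + 0.25·2 + 0.25·2 = 2.000 bits.
RT = 395 + 150 × 2.000 = 695.00 ms.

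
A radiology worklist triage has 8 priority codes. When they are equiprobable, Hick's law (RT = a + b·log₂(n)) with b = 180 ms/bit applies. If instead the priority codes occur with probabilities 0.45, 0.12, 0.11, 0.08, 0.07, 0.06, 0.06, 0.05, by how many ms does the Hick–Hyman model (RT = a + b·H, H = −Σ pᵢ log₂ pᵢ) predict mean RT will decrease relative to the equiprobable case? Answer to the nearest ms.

90 ms

The RT saving is b·ΔH. Equiprobable H₀ = log₂(8) = 3.0000 bits; with the given probabilities H = 2.4990 bits.
b·(H₀ − H) = 180 × (3.0000 − 2.4990) = 90.18 ms.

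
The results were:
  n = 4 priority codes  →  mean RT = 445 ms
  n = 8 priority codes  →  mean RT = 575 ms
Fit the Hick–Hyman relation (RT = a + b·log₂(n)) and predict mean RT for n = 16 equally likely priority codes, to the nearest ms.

705 ms

Solve the two-equation system in a and b:
  b = (575 − 445) / (log₂ 8 − log₂ 4) = 130 / (3 − 2) = 130 ms/bit
  a = 445 − 130 × 2 = 185 ms
Then RT(16) = 185 + 130 × log₂ 16 = 185 + 130 × 4 ≈ 705.000 ms.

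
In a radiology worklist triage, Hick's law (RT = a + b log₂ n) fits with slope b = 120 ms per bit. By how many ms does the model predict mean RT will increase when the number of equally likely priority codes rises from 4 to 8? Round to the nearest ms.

The intercept a cancels: ΔRT = b·(log₂ n₂ − log₂ n₁) = b·log₂(n₂/n₁).
log₂(8) − log₂(4) = log₂(8/4) = log₂(2) = 1.
ΔRT = 120 × 1.0000 = 120.000 ms.

120 ms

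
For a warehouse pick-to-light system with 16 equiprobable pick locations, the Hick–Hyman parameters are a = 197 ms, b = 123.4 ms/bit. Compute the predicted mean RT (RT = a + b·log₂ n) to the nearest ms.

691 ms

log₂(16) = 4 bits, so RT = 197 + 123.4 × 4 ≈ 690.600 ms.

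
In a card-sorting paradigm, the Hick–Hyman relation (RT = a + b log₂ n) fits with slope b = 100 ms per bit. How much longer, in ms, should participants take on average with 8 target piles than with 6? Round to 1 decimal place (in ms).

41.5 ms

The intercept a cancels: ΔRT = b·(log₂ n₂ − log₂ n₁) = b·log₂(n₂/n₁).
log₂(8) − log₂(6) = 3 − 2.5850 = 0.4150.
ΔRT = 100 × 0.4150 = 41.504 ms.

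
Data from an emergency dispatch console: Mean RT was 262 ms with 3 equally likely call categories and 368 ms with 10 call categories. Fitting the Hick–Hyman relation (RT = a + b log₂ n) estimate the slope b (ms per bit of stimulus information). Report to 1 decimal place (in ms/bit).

61.0 ms/bit

b = (RT₂ − RT₁)/(log₂ n₂ − log₂ n₁) = (368 − 262)/(3.3219 − 1.5850) = 61.026 ms/bit.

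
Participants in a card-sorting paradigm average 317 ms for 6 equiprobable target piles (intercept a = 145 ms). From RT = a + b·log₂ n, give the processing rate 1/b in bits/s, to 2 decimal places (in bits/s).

Choice component = 317 − 145 = 172 ms over log₂(6) = 2.5850 bits.
b = 172 / 2.5850 = 66.539 ms/bit, so 1/b = 15.029 bits/s.

15.03 bits/s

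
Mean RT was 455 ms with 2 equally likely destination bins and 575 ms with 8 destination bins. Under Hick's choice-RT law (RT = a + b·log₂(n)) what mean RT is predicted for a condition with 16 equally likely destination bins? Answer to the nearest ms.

RT is linear in log₂ n, so two points fix the line:
  b = (575 − 455) / (log₂ 8 − log₂ 2) = 120 / (3 − 1) = 60 ms/bit
  a = 455 − 60 × 1 = 395 ms
Then RT(16) = 395 + 60 × log₂ 16 = 395 + 60 × 4 ≈ 635.000 ms.

635 ms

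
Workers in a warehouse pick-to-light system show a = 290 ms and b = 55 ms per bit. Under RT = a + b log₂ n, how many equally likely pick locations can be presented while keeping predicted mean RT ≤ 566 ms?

32

55·log₂ n ≤ 566 − 290 = 276, giving log₂ n ≤ 5.0182 and n ≤ 32.406. The largest whole number is 32.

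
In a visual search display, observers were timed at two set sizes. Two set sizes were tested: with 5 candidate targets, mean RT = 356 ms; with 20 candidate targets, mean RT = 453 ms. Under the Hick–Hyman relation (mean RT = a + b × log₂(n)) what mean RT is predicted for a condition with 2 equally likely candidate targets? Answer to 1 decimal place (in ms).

With log₂ n on the abscissa the relation is linear; from the two conditions:
  b = (453 − 356) / (log₂ 20 − log₂ 5) = 97 / (4.3219 − 2.3219) = 48.500 ms/bit
  a = 356 − 48.500 × 2.3219 = 243.386 ms
Then RT(2) = 243.386 + 48.500 × log₂ 2 = 243.386 + 48.500 × 1 ≈ 291.886 ms.

291.9 ms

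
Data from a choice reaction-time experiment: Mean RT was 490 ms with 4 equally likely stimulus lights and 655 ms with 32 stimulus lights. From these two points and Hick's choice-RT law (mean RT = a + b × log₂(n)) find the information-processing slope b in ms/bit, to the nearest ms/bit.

The slope on a log₂ axis is (655 − 490) / (5 − 2) = 55 ms/bit.

55 ms/bit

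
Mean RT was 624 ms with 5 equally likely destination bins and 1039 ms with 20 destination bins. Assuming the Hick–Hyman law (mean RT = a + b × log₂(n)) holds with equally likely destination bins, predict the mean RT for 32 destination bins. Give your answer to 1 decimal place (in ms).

1179.7 ms

RT is linear in log₂ n, so two points fix the line:
  b = (1039 − 624) / (log₂ 20 − log₂ 5) = 415 / (4.3219 − 2.3219) = 207.500 ms/bit
  a = 624 − 207.500 × 2.3219 = 142.200 ms
Then RT(32) = 142.200 + 207.500 × log₂ 32 = 142.200 + 207.500 × 5 ≈ 1179.700 ms.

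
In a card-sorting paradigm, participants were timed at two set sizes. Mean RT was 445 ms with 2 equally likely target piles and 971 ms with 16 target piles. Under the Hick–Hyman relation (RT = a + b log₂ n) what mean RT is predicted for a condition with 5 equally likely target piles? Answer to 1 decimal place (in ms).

Solve the two-equation system in a and b:
  b = (971 − 445) / (log₂ 16 − log₂ 2) = 526 / (4 − 1) = 175.333 ms/bit
  a = 445 − 175.333 × 1 = 269.667 ms
Then RT(5) = 269.667 + 175.333 × log₂ 5 = 269.667 + 175.333 × 2.3219 ≈ 676.778 ms.

676.8 ms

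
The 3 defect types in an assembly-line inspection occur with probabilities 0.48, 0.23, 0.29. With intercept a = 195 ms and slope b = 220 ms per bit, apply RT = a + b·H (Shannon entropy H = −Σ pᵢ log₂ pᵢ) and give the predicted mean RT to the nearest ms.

528 ms

Entropy contributions −pᵢ log₂ pᵢ: 0.5083, 0.4877, 0.5179; sum H = 1.5138 bits.
RT = a + bH = 195 + 220·1.5138 = 528.04 ms.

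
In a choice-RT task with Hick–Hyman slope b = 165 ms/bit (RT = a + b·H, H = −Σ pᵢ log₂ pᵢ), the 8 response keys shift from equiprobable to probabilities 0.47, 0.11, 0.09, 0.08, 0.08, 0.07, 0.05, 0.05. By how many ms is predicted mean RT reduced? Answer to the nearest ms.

89 ms

Equiprobable entropy H₀ = log₂ 8 = 3.0000 bits.
Skewed entropy H = −Σ pᵢ log₂ pᵢ = 2.4587 bits.
ΔRT = b·(H₀ − H) = 165 × 0.5413 = 89.32 ms.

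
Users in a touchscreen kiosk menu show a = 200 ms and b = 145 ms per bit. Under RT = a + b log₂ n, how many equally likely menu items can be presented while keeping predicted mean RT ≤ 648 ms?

Set 200 + 145·log₂ n ≤ 648 → log₂ n ≤ (648 − 200)/145 = 3.0897.
So n ≤ 2^3.0897 = 8.513; the largest integer n is 8.

8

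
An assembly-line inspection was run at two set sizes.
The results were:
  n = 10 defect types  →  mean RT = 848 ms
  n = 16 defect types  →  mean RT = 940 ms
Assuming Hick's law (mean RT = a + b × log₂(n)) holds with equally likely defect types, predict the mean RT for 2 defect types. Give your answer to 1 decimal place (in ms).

533.0 ms

Fit slope and intercept:
  b = (940 − 848) / (log₂ 16 − log₂ 10) = 92 / (4 − 3.3219) = 135.679 ms/bit
  a = 848 − 135.679 × 3.3219 = 397.285 ms
Then RT(2) = 397.285 + 135.679 × log₂ 2 = 397.285 + 135.679 × 1 ≈ 532.964 ms.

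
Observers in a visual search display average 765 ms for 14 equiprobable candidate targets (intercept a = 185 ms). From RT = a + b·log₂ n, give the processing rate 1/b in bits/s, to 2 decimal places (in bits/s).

b = (765 − 185)/log₂ 14 = 580/3.8074 = 152.337 ms per bit = 0.15234 s/bit; the reciprocal is 6.564 bits/s.

6.56 bits/s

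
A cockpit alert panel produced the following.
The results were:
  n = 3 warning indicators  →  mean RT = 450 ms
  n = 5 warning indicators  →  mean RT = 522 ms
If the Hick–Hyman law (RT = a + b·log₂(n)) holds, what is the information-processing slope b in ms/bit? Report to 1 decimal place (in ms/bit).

The slope on a log₂ axis is (522 − 450) / (2.3219 − 1.5850) = 97.698 ms/bit.

97.7 ms/bit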